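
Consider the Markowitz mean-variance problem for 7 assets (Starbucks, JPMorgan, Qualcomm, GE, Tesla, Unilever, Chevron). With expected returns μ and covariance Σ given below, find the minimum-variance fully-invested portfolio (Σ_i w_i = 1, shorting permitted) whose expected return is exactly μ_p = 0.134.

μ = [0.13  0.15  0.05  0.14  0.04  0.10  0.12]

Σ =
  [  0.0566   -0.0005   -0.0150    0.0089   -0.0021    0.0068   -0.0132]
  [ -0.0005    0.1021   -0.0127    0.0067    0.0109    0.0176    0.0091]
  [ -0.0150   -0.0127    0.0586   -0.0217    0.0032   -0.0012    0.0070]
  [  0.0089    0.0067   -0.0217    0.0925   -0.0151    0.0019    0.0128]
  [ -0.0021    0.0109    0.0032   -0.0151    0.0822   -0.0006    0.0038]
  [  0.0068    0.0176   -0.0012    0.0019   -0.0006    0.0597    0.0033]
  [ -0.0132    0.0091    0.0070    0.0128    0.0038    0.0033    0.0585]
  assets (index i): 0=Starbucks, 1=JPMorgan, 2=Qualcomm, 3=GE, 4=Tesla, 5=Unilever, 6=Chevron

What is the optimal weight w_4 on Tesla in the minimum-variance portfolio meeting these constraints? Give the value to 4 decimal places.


-0.0989

u=Σ⁻¹μ = [3.0182  1.2986  2.2125  1.4525  0.4921  0.8484  1.8679]
v=Σ⁻¹𝟙 = [25.3432  8.0638  28.5731  14.4749  12.7452  10.9807  13.5246]
a=μᵀu=1.229800  b=𝟙ᵀu=11.190149  c=𝟙ᵀv=113.705438  D=ac−b²=14.615477
λ₁=(c·0.134−b)/D = (113.705438·0.134−11.190149)/14.615477 = 0.276856
λ₂=(a−b·0.134)/D = (1.229800−11.190149·0.134)/14.615477 = -0.018452
w* = 0.276856·u + -0.018452·v:
  w_0 = 0.276856·3.0182 + -0.018452·25.3432 = 0.3680  (Starbucks)
  w_1 = 0.276856·1.2986 + -0.018452·8.0638 = 0.2107  (JPMorgan)
  w_2 = 0.276856·2.2125 + -0.018452·28.5731 = 0.0853  (Qualcomm)
  w_3 = 0.276856·1.4525 + -0.018452·14.4749 = 0.1351  (GE)
  w_4 = 0.276856·0.4921 + -0.018452·12.7452 = -0.0989  (Tesla)
  w_5 = 0.276856·0.8484 + -0.018452·10.9807 = 0.0323  (Unilever)
  w_6 = 0.276856·1.8679 + -0.018452·13.5246 = 0.2676  (Chevron)
Σw_i=1.0000  μᵀw=0.1340
σ²=wᵀΣw=λ₁·μ_p+λ₂ = 0.276856·0.134 + -0.018452 = 0.018647 ≈ 0.0186


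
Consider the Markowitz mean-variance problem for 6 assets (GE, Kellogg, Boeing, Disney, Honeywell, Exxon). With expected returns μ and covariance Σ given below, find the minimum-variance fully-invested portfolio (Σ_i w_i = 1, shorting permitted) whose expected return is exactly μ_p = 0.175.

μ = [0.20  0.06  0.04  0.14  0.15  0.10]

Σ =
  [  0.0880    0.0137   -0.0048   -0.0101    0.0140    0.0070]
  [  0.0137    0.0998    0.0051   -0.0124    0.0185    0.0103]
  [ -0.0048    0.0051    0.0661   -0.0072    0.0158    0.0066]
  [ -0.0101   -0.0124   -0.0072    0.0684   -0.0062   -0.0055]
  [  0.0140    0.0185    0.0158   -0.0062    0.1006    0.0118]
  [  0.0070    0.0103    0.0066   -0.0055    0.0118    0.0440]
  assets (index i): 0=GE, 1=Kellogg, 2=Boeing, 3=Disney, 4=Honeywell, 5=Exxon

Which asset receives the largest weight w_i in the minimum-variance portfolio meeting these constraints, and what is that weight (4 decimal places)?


GE (0.4187)

g=Σ⁻¹μ = [2.2826  0.2219  0.6316  2.7278  0.9857  1.8395]
h=Σ⁻¹𝟙 = [11.3293  7.7207  14.9124  21.0891  3.7296  18.5166]
a=μᵀg=1.208798  b=𝟙ᵀg=8.689170  c=𝟙ᵀh=77.297678  D=ac−b²=17.935618
λ₁=(c·0.175−b)/D = (77.297678·0.175−8.689170)/17.935618 = 0.269738
λ₂=(a−b·0.175)/D = (1.208798−8.689170·0.175)/17.935618 = -0.017385
w* = 0.269738·g + -0.017385·h:
  w_0 = 0.269738·2.2826 + -0.017385·11.3293 = 0.4187  (GE)
  w_1 = 0.269738·0.2219 + -0.017385·7.7207 = -0.0744  (Kellogg)
  w_2 = 0.269738·0.6316 + -0.017385·14.9124 = -0.0889  (Boeing)
  w_3 = 0.269738·2.7278 + -0.017385·21.0891 = 0.3692  (Disney)
  w_4 = 0.269738·0.9857 + -0.017385·3.7296 = 0.2011  (Honeywell)
  w_5 = 0.269738·1.8395 + -0.017385·18.5166 = 0.1743  (Exxon)
Σw_i=1.0000  μᵀw=0.1750
σ²=wᵀΣw=λ₁·μ_p+λ₂ = 0.269738·0.175 + -0.017385 = 0.029819 ≈ 0.0298


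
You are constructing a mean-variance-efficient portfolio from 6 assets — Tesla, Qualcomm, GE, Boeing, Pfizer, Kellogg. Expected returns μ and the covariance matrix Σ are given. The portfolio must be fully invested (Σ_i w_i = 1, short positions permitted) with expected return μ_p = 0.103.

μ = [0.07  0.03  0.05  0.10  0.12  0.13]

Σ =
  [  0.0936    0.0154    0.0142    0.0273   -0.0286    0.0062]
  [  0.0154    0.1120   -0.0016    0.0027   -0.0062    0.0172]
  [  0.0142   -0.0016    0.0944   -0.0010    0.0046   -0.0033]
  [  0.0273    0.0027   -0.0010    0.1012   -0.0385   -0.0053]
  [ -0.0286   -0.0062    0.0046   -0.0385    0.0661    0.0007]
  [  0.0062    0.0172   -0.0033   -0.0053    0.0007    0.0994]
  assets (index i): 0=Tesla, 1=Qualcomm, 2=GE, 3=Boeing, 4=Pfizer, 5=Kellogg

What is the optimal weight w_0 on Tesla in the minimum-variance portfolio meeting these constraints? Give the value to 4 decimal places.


x=Σ⁻¹μ = [1.0566  0.0640  0.2716  2.0913  3.4637  1.3270]
y=Σ⁻¹𝟙 = [11.6902  7.3077  7.9543  18.9904  31.2829  9.1230]
a=μᵀx=0.886753  b=𝟙ᵀx=8.274239  c=𝟙ᵀy=86.348499  D=ac−b²=8.106716
λ₁=(c·0.103−b)/D = (86.348499·0.103−8.274239)/8.106716 = 0.076437
λ₂=(a−b·0.103)/D = (0.886753−8.274239·0.103)/8.106716 = 0.004256
w* = 0.076437·x + 0.004256·y:
  w_0 = 0.076437·1.0566 + 0.004256·11.6902 = 0.1305  (Tesla)
  w_1 = 0.076437·0.0640 + 0.004256·7.3077 = 0.0360  (Qualcomm)
  w_2 = 0.076437·0.2716 + 0.004256·7.9543 = 0.0546  (GE)
  w_3 = 0.076437·2.0913 + 0.004256·18.9904 = 0.2407  (Boeing)
  w_4 = 0.076437·3.4637 + 0.004256·31.2829 = 0.3979  (Pfizer)
  w_5 = 0.076437·1.3270 + 0.004256·9.1230 = 0.1403  (Kellogg)
Σw_i=1.0000  μᵀw=0.1030
σ²=wᵀΣw=λ₁·μ_p+λ₂ = 0.076437·0.103 + 0.004256 = 0.012130 ≈ 0.0121

0.1305


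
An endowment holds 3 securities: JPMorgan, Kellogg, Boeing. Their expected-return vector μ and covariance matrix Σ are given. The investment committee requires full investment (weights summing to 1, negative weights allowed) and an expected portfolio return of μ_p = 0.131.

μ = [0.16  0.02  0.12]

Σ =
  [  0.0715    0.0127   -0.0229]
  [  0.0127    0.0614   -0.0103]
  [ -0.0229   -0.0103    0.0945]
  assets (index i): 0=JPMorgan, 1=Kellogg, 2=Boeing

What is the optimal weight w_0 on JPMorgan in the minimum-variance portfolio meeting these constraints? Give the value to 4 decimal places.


x=Σ⁻¹μ = [2.8569  0.0652  1.9692]
y=Σ⁻¹𝟙 = [16.4207  15.6184  16.2635]
a=μᵀx=0.694717  b=𝟙ᵀx=4.891307  c=𝟙ᵀy=48.302674  D=ac−b²=9.631811
λ₁=(c·0.131−b)/D = (48.302674·0.131−4.891307)/9.631811 = 0.149125
λ₂=(a−b·0.131)/D = (0.694717−4.891307·0.131)/9.631811 = 0.005602
w* = 0.149125·x + 0.005602·y:
  w_0 = 0.149125·2.8569 + 0.005602·16.4207 = 0.5180  (JPMorgan)
  w_1 = 0.149125·0.0652 + 0.005602·15.6184 = 0.0972  (Kellogg)
  w_2 = 0.149125·1.9692 + 0.005602·16.2635 = 0.3848  (Boeing)
Σw_i=1.0000  μᵀw=0.1310
σ²=wᵀΣw=λ₁·μ_p+λ₂ = 0.149125·0.131 + 0.005602 = 0.025137 ≈ 0.0251

0.5180


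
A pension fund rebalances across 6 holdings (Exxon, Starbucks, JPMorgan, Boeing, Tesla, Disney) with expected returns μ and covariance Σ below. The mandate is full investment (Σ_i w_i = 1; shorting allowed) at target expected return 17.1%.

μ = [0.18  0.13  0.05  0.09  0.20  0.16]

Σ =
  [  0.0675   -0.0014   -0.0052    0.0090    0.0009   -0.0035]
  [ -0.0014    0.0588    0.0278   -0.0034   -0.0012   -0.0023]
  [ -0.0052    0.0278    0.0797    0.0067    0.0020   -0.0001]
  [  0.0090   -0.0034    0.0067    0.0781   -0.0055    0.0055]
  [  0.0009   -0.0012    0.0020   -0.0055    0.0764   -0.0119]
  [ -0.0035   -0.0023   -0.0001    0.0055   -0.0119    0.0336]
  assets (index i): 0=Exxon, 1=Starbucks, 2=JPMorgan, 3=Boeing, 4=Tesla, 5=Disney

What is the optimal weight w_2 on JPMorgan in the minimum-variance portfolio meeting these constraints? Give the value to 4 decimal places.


g=Σ⁻¹μ = [2.8817  2.7982  -0.3105  0.7758  3.6939  6.4340]
h=Σ⁻¹𝟙 = [16.0550  16.7839  6.4685  9.8392  19.6116  37.9377]
a=μᵀg=2.704994  b=𝟙ᵀg=16.273113  c=𝟙ᵀh=106.695898  D=ac−b²=23.797610
λ₁=(c·0.171−b)/D = (106.695898·0.171−16.273113)/23.797610 = 0.082861
λ₂=(a−b·0.171)/D = (2.704994−16.273113·0.171)/23.797610 = -0.003265
w* = 0.082861·g + -0.003265·h:
  w_0 = 0.082861·2.8817 + -0.003265·16.0550 = 0.1864  (Exxon)
  w_1 = 0.082861·2.7982 + -0.003265·16.7839 = 0.1771  (Starbucks)
  w_2 = 0.082861·-0.3105 + -0.003265·6.4685 = -0.0469  (JPMorgan)
  w_3 = 0.082861·0.7758 + -0.003265·9.8392 = 0.0322  (Boeing)
  w_4 = 0.082861·3.6939 + -0.003265·19.6116 = 0.2420  (Tesla)
  w_5 = 0.082861·6.4340 + -0.003265·37.9377 = 0.4092  (Disney)
Σw_i=1.0000  μᵀw=0.1710
σ²=wᵀΣw=λ₁·μ_p+λ₂ = 0.082861·0.171 + -0.003265 = 0.010904 ≈ 0.0109

-0.0469


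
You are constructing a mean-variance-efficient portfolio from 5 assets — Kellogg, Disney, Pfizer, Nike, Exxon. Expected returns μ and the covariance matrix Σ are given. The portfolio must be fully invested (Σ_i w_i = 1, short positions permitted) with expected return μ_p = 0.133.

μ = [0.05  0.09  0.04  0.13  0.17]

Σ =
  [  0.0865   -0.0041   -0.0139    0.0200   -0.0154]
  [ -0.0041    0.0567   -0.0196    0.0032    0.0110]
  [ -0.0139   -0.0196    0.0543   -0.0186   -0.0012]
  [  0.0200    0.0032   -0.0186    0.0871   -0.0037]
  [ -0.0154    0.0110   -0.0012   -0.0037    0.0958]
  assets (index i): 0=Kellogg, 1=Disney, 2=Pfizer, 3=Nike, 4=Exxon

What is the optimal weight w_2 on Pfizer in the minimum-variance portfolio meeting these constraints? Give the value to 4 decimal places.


0.0868

p=Σ⁻¹μ = [0.9621  2.0250  2.3626  1.7780  1.7949]
q=Σ⁻¹𝟙 = [17.6736  29.4062  38.9810  15.1330  10.9757]
a=μᵀp=0.861138  b=𝟙ᵀp=8.922644  c=𝟙ᵀq=112.169569  D=ac−b²=16.979942
λ₁=(c·0.133−b)/D = (112.169569·0.133−8.922644)/16.979942 = 0.353117
λ₂=(a−b·0.133)/D = (0.861138−8.922644·0.133)/16.979942 = -0.019174
w* = 0.353117·p + -0.019174·q:
  w_0 = 0.353117·0.9621 + -0.019174·17.6736 = 0.0009  (Kellogg)
  w_1 = 0.353117·2.0250 + -0.019174·29.4062 = 0.1512  (Disney)
  w_2 = 0.353117·2.3626 + -0.019174·38.9810 = 0.0868  (Pfizer)
  w_3 = 0.353117·1.7780 + -0.019174·15.1330 = 0.3377  (Nike)
  w_4 = 0.353117·1.7949 + -0.019174·10.9757 = 0.4234  (Exxon)
Σw_i=1.0000  μᵀw=0.1330
σ²=wᵀΣw=λ₁·μ_p+λ₂ = 0.353117·0.133 + -0.019174 = 0.027791 ≈ 0.0278


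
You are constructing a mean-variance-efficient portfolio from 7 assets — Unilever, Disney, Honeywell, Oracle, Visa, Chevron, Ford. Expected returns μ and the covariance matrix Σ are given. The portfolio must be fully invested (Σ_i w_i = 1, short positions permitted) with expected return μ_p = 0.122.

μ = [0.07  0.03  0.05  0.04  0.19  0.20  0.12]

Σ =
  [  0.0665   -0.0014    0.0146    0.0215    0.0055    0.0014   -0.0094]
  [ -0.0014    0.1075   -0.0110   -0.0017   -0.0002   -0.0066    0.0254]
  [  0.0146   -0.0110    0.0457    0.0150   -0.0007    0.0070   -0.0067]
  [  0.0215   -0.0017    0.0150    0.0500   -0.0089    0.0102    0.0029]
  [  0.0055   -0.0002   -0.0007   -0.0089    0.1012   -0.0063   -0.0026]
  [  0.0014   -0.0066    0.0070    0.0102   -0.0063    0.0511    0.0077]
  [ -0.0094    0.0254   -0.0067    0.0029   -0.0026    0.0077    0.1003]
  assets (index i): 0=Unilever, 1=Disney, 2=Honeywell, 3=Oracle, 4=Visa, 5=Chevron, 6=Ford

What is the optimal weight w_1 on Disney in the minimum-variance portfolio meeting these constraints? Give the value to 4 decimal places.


x=Σ⁻¹μ = [0.9023  0.3612  0.5310  -0.2405  2.0871  4.0211  0.9773]
y=Σ⁻¹𝟙 = [8.0444  10.5004  17.3917  9.9166  11.6946  16.5843  7.9699]
a=μᵀx=1.408984  b=𝟙ᵀx=8.639581  c=𝟙ᵀy=82.101830  D=ac−b²=41.037767
λ₁=(c·0.122−b)/D = (82.101830·0.122−8.639581)/41.037767 = 0.033551
λ₂=(a−b·0.122)/D = (1.408984−8.639581·0.122)/41.037767 = 0.008649
w* = 0.033551·x + 0.008649·y:
  w_0 = 0.033551·0.9023 + 0.008649·8.0444 = 0.0999  (Unilever)
  w_1 = 0.033551·0.3612 + 0.008649·10.5004 = 0.1029  (Disney)
  w_2 = 0.033551·0.5310 + 0.008649·17.3917 = 0.1682  (Honeywell)
  w_3 = 0.033551·-0.2405 + 0.008649·9.9166 = 0.0777  (Oracle)
  w_4 = 0.033551·2.0871 + 0.008649·11.6946 = 0.1712  (Visa)
  w_5 = 0.033551·4.0211 + 0.008649·16.5843 = 0.2784  (Chevron)
  w_6 = 0.033551·0.9773 + 0.008649·7.9699 = 0.1017  (Ford)
Σw_i=1.0000  μᵀw=0.1220
σ²=wᵀΣw=λ₁·μ_p+λ₂ = 0.033551·0.122 + 0.008649 = 0.012743 ≈ 0.0127

0.1029


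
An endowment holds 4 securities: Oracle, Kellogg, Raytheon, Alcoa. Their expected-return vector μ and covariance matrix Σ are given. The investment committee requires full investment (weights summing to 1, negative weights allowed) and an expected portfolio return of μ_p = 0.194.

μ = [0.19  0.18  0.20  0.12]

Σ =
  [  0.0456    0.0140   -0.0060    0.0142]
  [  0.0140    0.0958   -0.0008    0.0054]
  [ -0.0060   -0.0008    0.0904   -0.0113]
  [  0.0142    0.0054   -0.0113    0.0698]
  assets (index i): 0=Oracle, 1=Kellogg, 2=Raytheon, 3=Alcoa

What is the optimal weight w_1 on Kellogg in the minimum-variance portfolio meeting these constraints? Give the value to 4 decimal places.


0.1474

g=Σ⁻¹μ = [3.7168  1.2850  2.6317  1.2897]
h=Σ⁻¹𝟙 = [17.6528  7.2745  13.8498  12.4148]
a=μᵀg=1.618592  b=𝟙ᵀg=8.923177  c=𝟙ᵀh=51.191885  D=ac−b²=3.235688
λ₁=(c·0.194−b)/D = (51.191885·0.194−8.923177)/3.235688 = 0.311541
λ₂=(a−b·0.194)/D = (1.618592−8.923177·0.194)/3.235688 = -0.034770
w* = 0.311541·g + -0.034770·h:
  w_0 = 0.311541·3.7168 + -0.034770·17.6528 = 0.5442  (Oracle)
  w_1 = 0.311541·1.2850 + -0.034770·7.2745 = 0.1474  (Kellogg)
  w_2 = 0.311541·2.6317 + -0.034770·13.8498 = 0.3383  (Raytheon)
  w_3 = 0.311541·1.2897 + -0.034770·12.4148 = -0.0299  (Alcoa)
Σw_i=1.0000  μᵀw=0.1940
σ²=wᵀΣw=λ₁·μ_p+λ₂ = 0.311541·0.194 + -0.034770 = 0.025669 ≈ 0.0257


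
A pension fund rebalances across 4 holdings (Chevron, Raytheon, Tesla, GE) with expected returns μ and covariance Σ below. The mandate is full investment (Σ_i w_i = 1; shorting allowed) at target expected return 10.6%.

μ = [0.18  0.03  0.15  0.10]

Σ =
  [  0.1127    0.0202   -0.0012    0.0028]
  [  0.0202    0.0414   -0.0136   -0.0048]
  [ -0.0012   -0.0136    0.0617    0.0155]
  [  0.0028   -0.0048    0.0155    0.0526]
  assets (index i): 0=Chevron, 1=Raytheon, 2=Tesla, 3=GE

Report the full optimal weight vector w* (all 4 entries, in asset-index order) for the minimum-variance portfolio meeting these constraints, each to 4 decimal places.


x=Σ⁻¹μ = [1.4223  0.9477  2.3622  1.2158]
y=Σ⁻¹𝟙 = [3.1723  30.7111  19.0081  16.0438]
a=μᵀx=0.760351  b=𝟙ᵀx=5.947948  c=𝟙ᵀy=68.935332  D=ac−b²=17.036958
λ₁=(c·0.106−b)/D = (68.935332·0.106−5.947948)/17.036958 = 0.079779
λ₂=(a−b·0.106)/D = (0.760351−5.947948·0.106)/17.036958 = 0.007623
w* = 0.079779·x + 0.007623·y:
  w_0 = 0.079779·1.4223 + 0.007623·3.1723 = 0.1376  (Chevron)
  w_1 = 0.079779·0.9477 + 0.007623·30.7111 = 0.3097  (Raytheon)
  w_2 = 0.079779·2.3622 + 0.007623·19.0081 = 0.3334  (Tesla)
  w_3 = 0.079779·1.2158 + 0.007623·16.0438 = 0.2193  (GE)
Σw_i=1.0000  μᵀw=0.1060
σ²=wᵀΣw=λ₁·μ_p+λ₂ = 0.079779·0.106 + 0.007623 = 0.016079 ≈ 0.0161

0.1376  0.3097  0.3334  0.2193


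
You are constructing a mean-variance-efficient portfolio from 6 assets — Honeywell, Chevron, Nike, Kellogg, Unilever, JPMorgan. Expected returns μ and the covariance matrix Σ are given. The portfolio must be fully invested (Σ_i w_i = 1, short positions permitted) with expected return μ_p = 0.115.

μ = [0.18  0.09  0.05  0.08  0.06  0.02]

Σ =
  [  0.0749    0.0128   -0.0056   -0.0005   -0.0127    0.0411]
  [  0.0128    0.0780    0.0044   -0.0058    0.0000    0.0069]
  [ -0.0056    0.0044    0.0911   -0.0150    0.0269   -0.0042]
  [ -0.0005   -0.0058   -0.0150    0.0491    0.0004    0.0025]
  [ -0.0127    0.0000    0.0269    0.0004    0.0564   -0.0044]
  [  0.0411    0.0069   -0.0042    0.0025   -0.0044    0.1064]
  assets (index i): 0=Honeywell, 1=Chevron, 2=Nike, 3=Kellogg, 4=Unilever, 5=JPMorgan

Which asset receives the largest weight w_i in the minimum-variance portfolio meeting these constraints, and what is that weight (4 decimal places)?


g=Σ⁻¹μ = [3.1215  0.8486  0.5626  1.9747  1.4033  -1.0390]
h=Σ⁻¹𝟙 = [12.6530  11.6018  10.8937  24.8511  15.5390  4.2472]
a=μᵀg=0.887771  b=𝟙ᵀg=6.871762  c=𝟙ᵀh=79.785834  D=ac−b²=23.610472
λ₁=(c·0.115−b)/D = (79.785834·0.115−6.871762)/23.610472 = 0.097567
λ₂=(a−b·0.115)/D = (0.887771−6.871762·0.115)/23.610472 = 0.004130
w* = 0.097567·g + 0.004130·h:
  w_0 = 0.097567·3.1215 + 0.004130·12.6530 = 0.3568  (Honeywell)
  w_1 = 0.097567·0.8486 + 0.004130·11.6018 = 0.1307  (Chevron)
  w_2 = 0.097567·0.5626 + 0.004130·10.8937 = 0.0999  (Nike)
  w_3 = 0.097567·1.9747 + 0.004130·24.8511 = 0.2953  (Kellogg)
  w_4 = 0.097567·1.4033 + 0.004130·15.5390 = 0.2011  (Unilever)
  w_5 = 0.097567·-1.0390 + 0.004130·4.2472 = -0.0838  (JPMorgan)
Σw_i=1.0000  μᵀw=0.1150
σ²=wᵀΣw=λ₁·μ_p+λ₂ = 0.097567·0.115 + 0.004130 = 0.015351 ≈ 0.0154

Honeywell (0.3568)


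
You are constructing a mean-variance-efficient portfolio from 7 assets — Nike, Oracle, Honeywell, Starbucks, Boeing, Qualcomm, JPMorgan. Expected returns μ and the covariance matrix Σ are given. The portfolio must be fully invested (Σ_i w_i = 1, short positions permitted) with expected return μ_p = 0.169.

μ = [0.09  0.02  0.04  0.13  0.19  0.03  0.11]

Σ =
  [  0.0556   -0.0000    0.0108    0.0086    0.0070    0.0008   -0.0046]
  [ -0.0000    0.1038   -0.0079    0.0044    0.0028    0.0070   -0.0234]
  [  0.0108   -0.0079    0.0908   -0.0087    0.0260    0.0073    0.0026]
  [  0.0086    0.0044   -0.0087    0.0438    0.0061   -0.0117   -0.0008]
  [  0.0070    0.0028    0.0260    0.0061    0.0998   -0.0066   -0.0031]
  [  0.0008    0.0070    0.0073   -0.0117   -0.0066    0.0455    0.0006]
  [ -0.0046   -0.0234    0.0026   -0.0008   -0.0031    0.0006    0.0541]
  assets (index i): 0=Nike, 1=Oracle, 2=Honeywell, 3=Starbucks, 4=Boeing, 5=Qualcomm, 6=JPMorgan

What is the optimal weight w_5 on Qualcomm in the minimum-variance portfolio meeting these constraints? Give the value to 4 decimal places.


0.0123

g=Σ⁻¹μ = [1.1426  0.4640  -0.1020  2.8822  1.8408  1.5599  2.4668]
h=Σ⁻¹𝟙 = [12.9851  12.8484  8.2094  27.0296  7.4733  26.1569  25.2890]
a=μᵀg=1.150622  b=𝟙ᵀg=10.254285  c=𝟙ᵀh=119.991871  D=ac−b²=32.914926
λ₁=(c·0.169−b)/D = (119.991871·0.169−10.254285)/32.914926 = 0.304553
λ₂=(a−b·0.169)/D = (1.150622−10.254285·0.169)/32.914926 = -0.017693
w* = 0.304553·g + -0.017693·h:
  w_0 = 0.304553·1.1426 + -0.017693·12.9851 = 0.1182  (Nike)
  w_1 = 0.304553·0.4640 + -0.017693·12.8484 = -0.0860  (Oracle)
  w_2 = 0.304553·-0.1020 + -0.017693·8.2094 = -0.1763  (Honeywell)
  w_3 = 0.304553·2.8822 + -0.017693·27.0296 = 0.3995  (Starbucks)
  w_4 = 0.304553·1.8408 + -0.017693·7.4733 = 0.4284  (Boeing)
  w_5 = 0.304553·1.5599 + -0.017693·26.1569 = 0.0123  (Qualcomm)
  w_6 = 0.304553·2.4668 + -0.017693·25.2890 = 0.3038  (JPMorgan)
Σw_i=1.0000  μᵀw=0.1690
σ²=wᵀΣw=λ₁·μ_p+λ₂ = 0.304553·0.169 + -0.017693 = 0.033777 ≈ 0.0338


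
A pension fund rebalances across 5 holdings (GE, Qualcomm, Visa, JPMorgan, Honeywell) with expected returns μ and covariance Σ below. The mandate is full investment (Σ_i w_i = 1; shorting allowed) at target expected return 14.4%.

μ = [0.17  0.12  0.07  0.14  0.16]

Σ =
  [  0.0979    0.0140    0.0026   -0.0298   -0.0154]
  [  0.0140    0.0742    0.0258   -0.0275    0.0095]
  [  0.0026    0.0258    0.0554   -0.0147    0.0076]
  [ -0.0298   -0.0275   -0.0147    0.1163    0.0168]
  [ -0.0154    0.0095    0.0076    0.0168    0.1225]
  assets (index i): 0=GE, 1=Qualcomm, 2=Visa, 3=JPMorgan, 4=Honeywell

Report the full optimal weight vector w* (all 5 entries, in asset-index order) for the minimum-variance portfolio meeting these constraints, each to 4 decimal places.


x=Σ⁻¹μ = [2.3149  1.5172  0.8489  2.0984  1.1390]
y=Σ⁻¹𝟙 = [14.0575  10.3786  15.9326  15.8061  5.9695]
a=μᵀx=1.111043  b=𝟙ᵀx=7.918443  c=𝟙ᵀy=62.144154  D=ac−b²=6.343092
λ₁=(c·0.144−b)/D = (62.144154·0.144−7.918443)/6.343092 = 0.162431
λ₂=(a−b·0.144)/D = (1.111043−7.918443·0.144)/6.343092 = -0.004605
w* = 0.162431·x + -0.004605·y:
  w_0 = 0.162431·2.3149 + -0.004605·14.0575 = 0.3113  (GE)
  w_1 = 0.162431·1.5172 + -0.004605·10.3786 = 0.1986  (Qualcomm)
  w_2 = 0.162431·0.8489 + -0.004605·15.9326 = 0.0645  (Visa)
  w_3 = 0.162431·2.0984 + -0.004605·15.8061 = 0.2681  (JPMorgan)
  w_4 = 0.162431·1.1390 + -0.004605·5.9695 = 0.1575  (Honeywell)
Σw_i=1.0000  μᵀw=0.1440
σ²=wᵀΣw=λ₁·μ_p+λ₂ = 0.162431·0.144 + -0.004605 = 0.018785 ≈ 0.0188

0.3113  0.1986  0.0645  0.2681  0.1575


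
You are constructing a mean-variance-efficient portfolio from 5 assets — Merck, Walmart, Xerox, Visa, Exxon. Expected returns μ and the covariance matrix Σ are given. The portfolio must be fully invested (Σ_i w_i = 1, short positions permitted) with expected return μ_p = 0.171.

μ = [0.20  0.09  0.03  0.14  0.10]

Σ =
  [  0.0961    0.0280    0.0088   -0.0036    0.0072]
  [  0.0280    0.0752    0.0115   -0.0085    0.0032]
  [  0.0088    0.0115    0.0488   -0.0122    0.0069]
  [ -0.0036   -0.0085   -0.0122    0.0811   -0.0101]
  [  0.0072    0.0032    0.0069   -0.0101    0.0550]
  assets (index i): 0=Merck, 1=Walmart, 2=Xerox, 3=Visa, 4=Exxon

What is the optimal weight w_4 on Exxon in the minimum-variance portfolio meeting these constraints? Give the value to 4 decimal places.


p=Σ⁻¹μ = [1.7996  0.6277  0.4174  2.1704  1.8923]
q=Σ⁻¹𝟙 = [5.1391  9.7704  19.4095  18.7374  17.9465]
a=μᵀp=0.922014  b=𝟙ᵀp=6.907322  c=𝟙ᵀq=71.002852  D=ac−b²=17.754519
λ₁=(c·0.171−b)/D = (71.002852·0.171−6.907322)/17.754519 = 0.294808
λ₂=(a−b·0.171)/D = (0.922014−6.907322·0.171)/17.754519 = -0.014596
w* = 0.294808·p + -0.014596·q:
  w_0 = 0.294808·1.7996 + -0.014596·5.1391 = 0.4555  (Merck)
  w_1 = 0.294808·0.6277 + -0.014596·9.7704 = 0.0425  (Walmart)
  w_2 = 0.294808·0.4174 + -0.014596·19.4095 = -0.1603  (Xerox)
  w_3 = 0.294808·2.1704 + -0.014596·18.7374 = 0.3664  (Visa)
  w_4 = 0.294808·1.8923 + -0.014596·17.9465 = 0.2959  (Exxon)
Σw_i=1.0000  μᵀw=0.1710
σ²=wᵀΣw=λ₁·μ_p+λ₂ = 0.294808·0.171 + -0.014596 = 0.035816 ≈ 0.0358

0.2959


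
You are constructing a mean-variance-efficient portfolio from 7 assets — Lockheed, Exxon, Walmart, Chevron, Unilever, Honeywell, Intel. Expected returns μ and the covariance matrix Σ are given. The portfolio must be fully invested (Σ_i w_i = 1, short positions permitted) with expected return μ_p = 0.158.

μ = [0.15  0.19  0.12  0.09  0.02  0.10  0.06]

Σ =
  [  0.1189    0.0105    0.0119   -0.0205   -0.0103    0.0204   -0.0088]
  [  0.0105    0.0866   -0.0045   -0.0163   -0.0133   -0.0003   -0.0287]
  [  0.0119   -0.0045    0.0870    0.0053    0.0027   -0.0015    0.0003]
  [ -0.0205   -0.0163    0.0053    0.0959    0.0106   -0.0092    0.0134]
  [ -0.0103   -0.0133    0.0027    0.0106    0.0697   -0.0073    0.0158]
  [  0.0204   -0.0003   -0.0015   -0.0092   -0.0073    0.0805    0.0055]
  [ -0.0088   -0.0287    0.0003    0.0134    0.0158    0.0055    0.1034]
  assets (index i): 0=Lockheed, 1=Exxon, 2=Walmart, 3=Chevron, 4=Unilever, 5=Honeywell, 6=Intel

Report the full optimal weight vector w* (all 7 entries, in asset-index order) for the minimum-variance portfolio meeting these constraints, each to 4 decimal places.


g=Σ⁻¹μ = [1.0690  2.8750  1.2899  1.4730  0.5853  1.1507  1.1240]
h=Σ⁻¹𝟙 = [7.8238  19.6639  10.3547  12.8224  15.7536  12.8475  11.0126]
a=μᵀg=1.188176  b=𝟙ᵀg=9.566869  c=𝟙ᵀh=90.278543  D=ac−b²=15.741824
λ₁=(c·0.158−b)/D = (90.278543·0.158−9.566869)/15.741824 = 0.298386
λ₂=(a−b·0.158)/D = (1.188176−9.566869·0.158)/15.741824 = -0.020543
w* = 0.298386·g + -0.020543·h:
  w_0 = 0.298386·1.0690 + -0.020543·7.8238 = 0.1582  (Lockheed)
  w_1 = 0.298386·2.8750 + -0.020543·19.6639 = 0.4539  (Exxon)
  w_2 = 0.298386·1.2899 + -0.020543·10.3547 = 0.1722  (Walmart)
  w_3 = 0.298386·1.4730 + -0.020543·12.8224 = 0.1761  (Chevron)
  w_4 = 0.298386·0.5853 + -0.020543·15.7536 = -0.1490  (Unilever)
  w_5 = 0.298386·1.1507 + -0.020543·12.8475 = 0.0794  (Honeywell)
  w_6 = 0.298386·1.1240 + -0.020543·11.0126 = 0.1091  (Intel)
Σw_i=1.0000  μᵀw=0.1580
σ²=wᵀΣw=λ₁·μ_p+λ₂ = 0.298386·0.158 + -0.020543 = 0.026602 ≈ 0.0266

0.1582  0.4539  0.1722  0.1761  -0.1490  0.0794  0.1091


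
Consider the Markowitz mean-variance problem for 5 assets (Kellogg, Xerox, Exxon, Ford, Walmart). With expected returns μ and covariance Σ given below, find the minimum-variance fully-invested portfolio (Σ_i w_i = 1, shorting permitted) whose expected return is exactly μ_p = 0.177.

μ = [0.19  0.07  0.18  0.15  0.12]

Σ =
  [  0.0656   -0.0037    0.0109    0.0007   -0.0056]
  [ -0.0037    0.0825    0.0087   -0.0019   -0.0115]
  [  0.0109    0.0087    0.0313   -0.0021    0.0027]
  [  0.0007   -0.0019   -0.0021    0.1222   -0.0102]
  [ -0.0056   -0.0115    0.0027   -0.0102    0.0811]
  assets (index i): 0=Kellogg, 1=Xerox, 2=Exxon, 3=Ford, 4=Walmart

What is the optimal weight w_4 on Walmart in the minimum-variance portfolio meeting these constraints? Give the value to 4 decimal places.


0.1100

x=Σ⁻¹μ = [2.2937  0.7366  4.6922  1.4541  1.7692]
y=Σ⁻¹𝟙 = [13.3387  12.6784  23.1103  9.9981  15.5374]
a=μᵀx=1.762393  b=𝟙ᵀx=10.945886  c=𝟙ᵀy=74.662835  D=ac−b²=11.772842
λ₁=(c·0.177−b)/D = (74.662835·0.177−10.945886)/11.772842 = 0.192769
λ₂=(a−b·0.177)/D = (1.762393−10.945886·0.177)/11.772842 = -0.014867
w* = 0.192769·x + -0.014867·y:
  w_0 = 0.192769·2.2937 + -0.014867·13.3387 = 0.2439  (Kellogg)
  w_1 = 0.192769·0.7366 + -0.014867·12.6784 = -0.0465  (Xerox)
  w_2 = 0.192769·4.6922 + -0.014867·23.1103 = 0.5609  (Exxon)
  w_3 = 0.192769·1.4541 + -0.014867·9.9981 = 0.1317  (Ford)
  w_4 = 0.192769·1.7692 + -0.014867·15.5374 = 0.1100  (Walmart)
Σw_i=1.0000  μᵀw=0.1770
σ²=wᵀΣw=λ₁·μ_p+λ₂ = 0.192769·0.177 + -0.014867 = 0.019253 ≈ 0.0193


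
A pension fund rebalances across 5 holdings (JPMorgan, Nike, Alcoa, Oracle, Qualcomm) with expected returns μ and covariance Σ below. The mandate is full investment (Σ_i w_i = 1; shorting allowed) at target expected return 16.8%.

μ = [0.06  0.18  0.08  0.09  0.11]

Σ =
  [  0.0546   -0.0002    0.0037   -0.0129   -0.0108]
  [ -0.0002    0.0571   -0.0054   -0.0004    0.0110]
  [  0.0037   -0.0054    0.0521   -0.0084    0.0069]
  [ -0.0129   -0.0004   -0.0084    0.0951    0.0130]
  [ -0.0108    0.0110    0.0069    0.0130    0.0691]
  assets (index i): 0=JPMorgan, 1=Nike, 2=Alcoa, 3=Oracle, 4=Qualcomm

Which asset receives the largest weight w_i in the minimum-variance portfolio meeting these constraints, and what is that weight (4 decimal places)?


g=Σ⁻¹μ = [1.4477  3.1645  1.8331  1.1940  0.9067]
h=Σ⁻¹𝟙 = [22.3878  17.5823  20.2876  13.9805  10.5159]
a=μᵀg=1.010322  b=𝟙ᵀg=8.546083  c=𝟙ᵀh=84.754109  D=ac−b²=12.593441
λ₁=(c·0.168−b)/D = (84.754109·0.168−8.546083)/12.593441 = 0.452030
λ₂=(a−b·0.168)/D = (1.010322−8.546083·0.168)/12.593441 = -0.033781
w* = 0.452030·g + -0.033781·h:
  w_0 = 0.452030·1.4477 + -0.033781·22.3878 = -0.1019  (JPMorgan)
  w_1 = 0.452030·3.1645 + -0.033781·17.5823 = 0.8365  (Nike)
  w_2 = 0.452030·1.8331 + -0.033781·20.2876 = 0.1433  (Alcoa)
  w_3 = 0.452030·1.1940 + -0.033781·13.9805 = 0.0675  (Oracle)
  w_4 = 0.452030·0.9067 + -0.033781·10.5159 = 0.0546  (Qualcomm)
Σw_i=1.0000  μᵀw=0.1680
σ²=wᵀΣw=λ₁·μ_p+λ₂ = 0.452030·0.168 + -0.033781 = 0.042160 ≈ 0.0422

Nike (0.8365)


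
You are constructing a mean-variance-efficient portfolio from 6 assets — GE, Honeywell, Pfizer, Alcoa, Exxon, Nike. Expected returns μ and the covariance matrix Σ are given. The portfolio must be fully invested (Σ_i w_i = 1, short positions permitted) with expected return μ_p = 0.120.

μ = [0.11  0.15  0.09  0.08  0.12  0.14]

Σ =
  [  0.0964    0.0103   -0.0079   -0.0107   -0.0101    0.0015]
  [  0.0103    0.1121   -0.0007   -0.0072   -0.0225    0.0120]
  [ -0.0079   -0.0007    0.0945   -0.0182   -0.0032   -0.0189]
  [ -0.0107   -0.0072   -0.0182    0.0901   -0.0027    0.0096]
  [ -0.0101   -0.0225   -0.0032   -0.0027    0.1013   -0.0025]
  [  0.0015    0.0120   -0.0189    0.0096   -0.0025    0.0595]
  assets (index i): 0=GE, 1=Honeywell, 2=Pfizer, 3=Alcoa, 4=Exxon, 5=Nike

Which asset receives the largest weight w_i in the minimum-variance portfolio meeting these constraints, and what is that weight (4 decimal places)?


Nike (0.2704)

x=Σ⁻¹μ = [1.4463  1.3966  1.9028  1.3433  1.7965  2.4980]
y=Σ⁻¹𝟙 = [13.9271  9.7797  19.1015  15.8559  14.9180  18.6193]
a=μᵀx=1.212587  b=𝟙ᵀx=10.383401  c=𝟙ᵀy=92.201439  D=ac−b²=3.987268
λ₁=(c·0.120−b)/D = (92.201439·0.120−10.383401)/3.987268 = 0.170736
λ₂=(a−b·0.120)/D = (1.212587−10.383401·0.120)/3.987268 = -0.008382
w* = 0.170736·x + -0.008382·y:
  w_0 = 0.170736·1.4463 + -0.008382·13.9271 = 0.1302  (GE)
  w_1 = 0.170736·1.3966 + -0.008382·9.7797 = 0.1565  (Honeywell)
  w_2 = 0.170736·1.9028 + -0.008382·19.1015 = 0.1648  (Pfizer)
  w_3 = 0.170736·1.3433 + -0.008382·15.8559 = 0.0964  (Alcoa)
  w_4 = 0.170736·1.7965 + -0.008382·14.9180 = 0.1817  (Exxon)
  w_5 = 0.170736·2.4980 + -0.008382·18.6193 = 0.2704  (Nike)
Σw_i=1.0000  μᵀw=0.1200
σ²=wᵀΣw=λ₁·μ_p+λ₂ = 0.170736·0.120 + -0.008382 = 0.012106 ≈ 0.0121


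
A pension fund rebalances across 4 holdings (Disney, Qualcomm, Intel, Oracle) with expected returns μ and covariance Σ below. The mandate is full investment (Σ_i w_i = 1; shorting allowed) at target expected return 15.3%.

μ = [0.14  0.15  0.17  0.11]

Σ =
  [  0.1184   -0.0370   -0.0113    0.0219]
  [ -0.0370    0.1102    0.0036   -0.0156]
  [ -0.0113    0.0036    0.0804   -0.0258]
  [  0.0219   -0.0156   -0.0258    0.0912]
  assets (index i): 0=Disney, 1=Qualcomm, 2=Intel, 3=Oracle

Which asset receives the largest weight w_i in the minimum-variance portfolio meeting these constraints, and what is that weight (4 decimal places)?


g=Σ⁻¹μ = [1.7628  2.1370  2.8981  1.9682]
h=Σ⁻¹𝟙 = [11.8740  14.7025  18.5422  15.8740]
a=μᵀg=1.276514  b=𝟙ᵀg=8.766062  c=𝟙ᵀh=60.992779  D=ac−b²=1.014305
λ₁=(c·0.153−b)/D = (60.992779·0.153−8.766062)/1.014305 = 0.557853
λ₂=(a−b·0.153)/D = (1.276514−8.766062·0.153)/1.014305 = -0.063781
w* = 0.557853·g + -0.063781·h:
  w_0 = 0.557853·1.7628 + -0.063781·11.8740 = 0.2260  (Disney)
  w_1 = 0.557853·2.1370 + -0.063781·14.7025 = 0.2544  (Qualcomm)
  w_2 = 0.557853·2.8981 + -0.063781·18.5422 = 0.4341  (Intel)
  w_3 = 0.557853·1.9682 + -0.063781·15.8740 = 0.0855  (Oracle)
Σw_i=1.0000  μᵀw=0.1530
σ²=wᵀΣw=λ₁·μ_p+λ₂ = 0.557853·0.153 + -0.063781 = 0.021571 ≈ 0.0216

Intel (0.4341)


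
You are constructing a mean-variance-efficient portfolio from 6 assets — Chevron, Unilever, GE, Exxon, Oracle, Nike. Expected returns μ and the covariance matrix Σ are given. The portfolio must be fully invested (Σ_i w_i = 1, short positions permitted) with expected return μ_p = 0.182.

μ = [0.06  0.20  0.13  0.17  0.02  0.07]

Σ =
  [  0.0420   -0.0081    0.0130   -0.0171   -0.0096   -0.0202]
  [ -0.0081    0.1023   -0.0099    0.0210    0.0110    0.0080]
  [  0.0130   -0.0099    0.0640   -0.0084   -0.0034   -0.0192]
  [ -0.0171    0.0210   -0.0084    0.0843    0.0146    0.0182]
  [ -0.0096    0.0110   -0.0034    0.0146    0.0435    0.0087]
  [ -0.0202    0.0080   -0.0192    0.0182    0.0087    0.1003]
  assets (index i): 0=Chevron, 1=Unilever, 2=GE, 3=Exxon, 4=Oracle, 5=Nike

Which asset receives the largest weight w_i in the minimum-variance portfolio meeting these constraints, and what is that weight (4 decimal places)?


GE (0.3708)

x=Σ⁻¹μ = [2.3735  1.8908  2.4418  2.0635  -0.2238  1.1375]
y=Σ⁻¹𝟙 = [38.0382  8.2345  16.7599  11.6687  23.4889  16.0275]
a=μᵀx=1.263954  b=𝟙ᵀx=9.683371  c=𝟙ᵀy=114.217818  D=ac−b²=50.598435
λ₁=(c·0.182−b)/D = (114.217818·0.182−9.683371)/50.598435 = 0.219459
λ₂=(a−b·0.182)/D = (1.263954−9.683371·0.182)/50.598435 = -0.009850
w* = 0.219459·x + -0.009850·y:
  w_0 = 0.219459·2.3735 + -0.009850·38.0382 = 0.1462  (Chevron)
  w_1 = 0.219459·1.8908 + -0.009850·8.2345 = 0.3338  (Unilever)
  w_2 = 0.219459·2.4418 + -0.009850·16.7599 = 0.3708  (GE)
  w_3 = 0.219459·2.0635 + -0.009850·11.6687 = 0.3379  (Exxon)
  w_4 = 0.219459·-0.2238 + -0.009850·23.4889 = -0.2805  (Oracle)
  w_5 = 0.219459·1.1375 + -0.009850·16.0275 = 0.0918  (Nike)
Σw_i=1.0000  μᵀw=0.1820
σ²=wᵀΣw=λ₁·μ_p+λ₂ = 0.219459·0.182 + -0.009850 = 0.030091 ≈ 0.0301


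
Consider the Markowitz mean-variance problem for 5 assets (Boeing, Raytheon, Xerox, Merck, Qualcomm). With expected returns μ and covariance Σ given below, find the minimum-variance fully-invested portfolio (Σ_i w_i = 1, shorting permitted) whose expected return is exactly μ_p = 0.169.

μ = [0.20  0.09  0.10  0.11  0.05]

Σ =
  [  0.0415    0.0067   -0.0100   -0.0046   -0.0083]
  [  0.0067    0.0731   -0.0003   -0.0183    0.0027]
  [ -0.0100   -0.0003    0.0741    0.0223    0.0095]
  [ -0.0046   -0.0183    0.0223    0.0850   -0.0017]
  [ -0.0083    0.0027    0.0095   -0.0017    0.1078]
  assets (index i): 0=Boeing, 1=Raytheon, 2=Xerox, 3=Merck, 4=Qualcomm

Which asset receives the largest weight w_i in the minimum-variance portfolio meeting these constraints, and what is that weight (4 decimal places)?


Boeing (0.6894)

g=Σ⁻¹μ = [5.3228  1.0787  1.5503  1.4223  0.7324]
h=Σ⁻¹𝟙 = [28.2485  14.1117  12.0233  13.3823  10.2494]
a=μᵀg=1.509757  b=𝟙ᵀg=10.106601  c=𝟙ᵀh=78.015165  D=ac−b²=15.640588
λ₁=(c·0.169−b)/D = (78.015165·0.169−10.106601)/15.640588 = 0.196793
λ₂=(a−b·0.169)/D = (1.509757−10.106601·0.169)/15.640588 = -0.012676
w* = 0.196793·g + -0.012676·h:
  w_0 = 0.196793·5.3228 + -0.012676·28.2485 = 0.6894  (Boeing)
  w_1 = 0.196793·1.0787 + -0.012676·14.1117 = 0.0334  (Raytheon)
  w_2 = 0.196793·1.5503 + -0.012676·12.0233 = 0.1527  (Xerox)
  w_3 = 0.196793·1.4223 + -0.012676·13.3823 = 0.1103  (Merck)
  w_4 = 0.196793·0.7324 + -0.012676·10.2494 = 0.0142  (Qualcomm)
Σw_i=1.0000  μᵀw=0.1690
σ²=wᵀΣw=λ₁·μ_p+λ₂ = 0.196793·0.169 + -0.012676 = 0.020582 ≈ 0.0206


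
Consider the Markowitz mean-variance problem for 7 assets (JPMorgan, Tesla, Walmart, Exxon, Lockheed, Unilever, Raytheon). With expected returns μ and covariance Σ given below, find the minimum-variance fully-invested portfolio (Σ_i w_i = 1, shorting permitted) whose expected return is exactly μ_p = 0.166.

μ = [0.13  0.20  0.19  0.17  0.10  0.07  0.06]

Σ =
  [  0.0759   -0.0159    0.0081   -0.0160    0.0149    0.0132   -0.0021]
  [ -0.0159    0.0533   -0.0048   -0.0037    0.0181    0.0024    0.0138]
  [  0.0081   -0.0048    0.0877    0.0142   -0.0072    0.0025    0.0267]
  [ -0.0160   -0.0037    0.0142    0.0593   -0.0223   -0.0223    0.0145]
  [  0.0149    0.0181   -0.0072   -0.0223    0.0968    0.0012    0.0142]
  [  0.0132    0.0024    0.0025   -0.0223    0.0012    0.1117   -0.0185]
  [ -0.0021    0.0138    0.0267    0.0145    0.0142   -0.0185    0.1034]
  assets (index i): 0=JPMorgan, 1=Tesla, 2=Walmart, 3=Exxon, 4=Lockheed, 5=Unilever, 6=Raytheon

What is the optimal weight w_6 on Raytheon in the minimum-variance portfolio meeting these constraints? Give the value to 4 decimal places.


u=Σ⁻¹μ = [3.1991  5.1283  1.8113  4.5401  0.9174  0.8081  -1.1250]
v=Σ⁻¹𝟙 = [19.6247  22.7349  5.7830  30.0081  9.9327  12.2580  2.1632]
a=μᵀu=2.638336  b=𝟙ᵀu=15.279432  c=𝟙ᵀv=102.504420  D=ac−b²=36.980057
λ₁=(c·0.166−b)/D = (102.504420·0.166−15.279432)/36.980057 = 0.046952
λ₂=(a−b·0.166)/D = (2.638336−15.279432·0.166)/36.980057 = 0.002757
w* = 0.046952·u + 0.002757·v:
  w_0 = 0.046952·3.1991 + 0.002757·19.6247 = 0.2043  (JPMorgan)
  w_1 = 0.046952·5.1283 + 0.002757·22.7349 = 0.3035  (Tesla)
  w_2 = 0.046952·1.8113 + 0.002757·5.7830 = 0.1010  (Walmart)
  w_3 = 0.046952·4.5401 + 0.002757·30.0081 = 0.2959  (Exxon)
  w_4 = 0.046952·0.9174 + 0.002757·9.9327 = 0.0705  (Lockheed)
  w_5 = 0.046952·0.8081 + 0.002757·12.2580 = 0.0717  (Unilever)
  w_6 = 0.046952·-1.1250 + 0.002757·2.1632 = -0.0469  (Raytheon)
Σw_i=1.0000  μᵀw=0.1660
σ²=wᵀΣw=λ₁·μ_p+λ₂ = 0.046952·0.166 + 0.002757 = 0.010551 ≈ 0.0106

-0.0469


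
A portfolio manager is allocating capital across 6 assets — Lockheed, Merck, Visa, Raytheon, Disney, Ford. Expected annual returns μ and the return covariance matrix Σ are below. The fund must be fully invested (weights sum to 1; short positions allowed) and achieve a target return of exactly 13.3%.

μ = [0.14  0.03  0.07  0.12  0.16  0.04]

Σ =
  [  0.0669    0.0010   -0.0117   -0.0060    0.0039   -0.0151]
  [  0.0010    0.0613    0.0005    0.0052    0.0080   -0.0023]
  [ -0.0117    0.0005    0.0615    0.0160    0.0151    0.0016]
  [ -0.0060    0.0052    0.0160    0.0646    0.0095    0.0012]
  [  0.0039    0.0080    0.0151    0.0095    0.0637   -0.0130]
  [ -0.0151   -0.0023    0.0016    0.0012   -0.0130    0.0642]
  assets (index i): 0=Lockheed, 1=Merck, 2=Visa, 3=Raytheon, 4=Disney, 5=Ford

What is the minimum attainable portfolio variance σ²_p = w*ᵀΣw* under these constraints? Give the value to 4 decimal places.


0.0180

g=Σ⁻¹μ = [2.5783  0.0706  0.6109  1.5706  2.3035  1.6539]
h=Σ⁻¹𝟙 = [22.7065  14.1814  14.0295  10.7184  12.3748  23.3808]
a=μᵀg=1.029039  b=𝟙ᵀg=8.787813  c=𝟙ᵀh=97.391313  D=ac−b²=22.993812
λ₁=(c·0.133−b)/D = (97.391313·0.133−8.787813)/22.993812 = 0.181146
λ₂=(a−b·0.133)/D = (1.029039−8.787813·0.133)/22.993812 = -0.006077
w* = 0.181146·g + -0.006077·h:
  w_0 = 0.181146·2.5783 + -0.006077·22.7065 = 0.3291  (Lockheed)
  w_1 = 0.181146·0.0706 + -0.006077·14.1814 = -0.0734  (Merck)
  w_2 = 0.181146·0.6109 + -0.006077·14.0295 = 0.0254  (Visa)
  w_3 = 0.181146·1.5706 + -0.006077·10.7184 = 0.2194  (Raytheon)
  w_4 = 0.181146·2.3035 + -0.006077·12.3748 = 0.3421  (Disney)
  w_5 = 0.181146·1.6539 + -0.006077·23.3808 = 0.1575  (Ford)
Σw_i=1.0000  μᵀw=0.1330
σ²=wᵀΣw=λ₁·μ_p+λ₂ = 0.181146·0.133 + -0.006077 = 0.018015 ≈ 0.0180


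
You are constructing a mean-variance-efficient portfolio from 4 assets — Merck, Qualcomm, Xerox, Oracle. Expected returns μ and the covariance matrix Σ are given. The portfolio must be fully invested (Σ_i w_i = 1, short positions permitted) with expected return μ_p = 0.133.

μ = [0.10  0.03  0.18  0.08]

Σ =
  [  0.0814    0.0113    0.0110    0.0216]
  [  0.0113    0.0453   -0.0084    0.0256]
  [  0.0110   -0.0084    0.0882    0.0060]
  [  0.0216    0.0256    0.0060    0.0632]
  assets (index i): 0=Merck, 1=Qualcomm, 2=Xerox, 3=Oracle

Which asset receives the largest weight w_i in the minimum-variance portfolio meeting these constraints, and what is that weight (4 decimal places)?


x=Σ⁻¹μ = [0.7289  0.4834  1.9527  0.6355]
y=Σ⁻¹𝟙 = [6.7238  20.3087  12.1515  4.1448]
a=μᵀx=0.489720  b=𝟙ᵀx=3.800499  c=𝟙ᵀy=43.328869  D=ac−b²=6.775233
λ₁=(c·0.133−b)/D = (43.328869·0.133−3.800499)/6.775233 = 0.289620
λ₂=(a−b·0.133)/D = (0.489720−3.800499·0.133)/6.775233 = -0.002324
w* = 0.289620·x + -0.002324·y:
  w_0 = 0.289620·0.7289 + -0.002324·6.7238 = 0.1955  (Merck)
  w_1 = 0.289620·0.4834 + -0.002324·20.3087 = 0.0928  (Qualcomm)
  w_2 = 0.289620·1.9527 + -0.002324·12.1515 = 0.5373  (Xerox)
  w_3 = 0.289620·0.6355 + -0.002324·4.1448 = 0.1744  (Oracle)
Σw_i=1.0000  μᵀw=0.1330
σ²=wᵀΣw=λ₁·μ_p+λ₂ = 0.289620·0.133 + -0.002324 = 0.036195 ≈ 0.0362

Xerox (0.5373)


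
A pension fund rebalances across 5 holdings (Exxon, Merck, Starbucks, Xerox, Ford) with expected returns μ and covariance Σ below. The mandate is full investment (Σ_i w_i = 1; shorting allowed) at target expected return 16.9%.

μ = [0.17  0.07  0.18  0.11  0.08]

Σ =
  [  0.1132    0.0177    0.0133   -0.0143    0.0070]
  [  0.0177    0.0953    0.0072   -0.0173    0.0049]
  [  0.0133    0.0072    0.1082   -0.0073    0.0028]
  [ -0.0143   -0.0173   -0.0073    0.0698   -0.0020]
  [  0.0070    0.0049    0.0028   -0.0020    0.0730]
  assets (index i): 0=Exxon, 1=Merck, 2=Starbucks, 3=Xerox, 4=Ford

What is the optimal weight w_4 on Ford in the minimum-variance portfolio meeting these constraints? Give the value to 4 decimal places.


-0.0388

g=Σ⁻¹μ = [1.4327  0.7089  1.5675  2.2352  0.9120]
h=Σ⁻¹𝟙 = [7.8074  11.3896  8.5528  19.9990  12.4053]
a=μᵀg=0.894173  b=𝟙ᵀg=6.856358  c=𝟙ᵀh=60.154161  D=ac−b²=6.778558
λ₁=(c·0.169−b)/D = (60.154161·0.169−6.856358)/6.778558 = 0.488260
λ₂=(a−b·0.169)/D = (0.894173−6.856358·0.169)/6.778558 = -0.039028
w* = 0.488260·g + -0.039028·h:
  w_0 = 0.488260·1.4327 + -0.039028·7.8074 = 0.3948  (Exxon)
  w_1 = 0.488260·0.7089 + -0.039028·11.3896 = -0.0984  (Merck)
  w_2 = 0.488260·1.5675 + -0.039028·8.5528 = 0.4316  (Starbucks)
  w_3 = 0.488260·2.2352 + -0.039028·19.9990 = 0.3108  (Xerox)
  w_4 = 0.488260·0.9120 + -0.039028·12.4053 = -0.0388  (Ford)
Σw_i=1.0000  μᵀw=0.1690
σ²=wᵀΣw=λ₁·μ_p+λ₂ = 0.488260·0.169 + -0.039028 = 0.043488 ≈ 0.0435
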